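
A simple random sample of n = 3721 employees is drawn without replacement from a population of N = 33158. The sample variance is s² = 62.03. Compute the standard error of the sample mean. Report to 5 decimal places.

0.12165

Under SRS without replacement, Var(ȳ) = (1 − f)·s²/n with f = n/N = 3721/33158 = 0.11222028.
Var(ȳ) = (1 − 0.11222028)·62.03/3721 = 0.88777972·0.01667025 = 0.01479951.
SE(ȳ) = √(0.01479951) = 0.12165.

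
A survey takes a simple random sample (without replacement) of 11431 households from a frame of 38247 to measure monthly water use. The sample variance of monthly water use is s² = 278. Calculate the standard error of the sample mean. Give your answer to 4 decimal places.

0.1306

Under SRS without replacement, Var(ȳ) = (1 − f)·s²/n with f = n/N = 11431/38247 = 0.29887311.
Var(ȳ) = (1 − 0.29887311)·278/11431 = 0.70112689·0.024319832 = 0.017051288.
SE(ȳ) = √(0.017051288) = 0.1306.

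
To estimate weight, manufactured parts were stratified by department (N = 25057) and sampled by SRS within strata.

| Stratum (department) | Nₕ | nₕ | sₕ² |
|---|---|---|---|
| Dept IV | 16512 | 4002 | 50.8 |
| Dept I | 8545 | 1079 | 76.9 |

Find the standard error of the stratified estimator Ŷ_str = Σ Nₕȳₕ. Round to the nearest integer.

2677

Var(Ŷ_str) = Σₕ Nₕ²(1 − fₕ)sₕ²/nₕ.
Dept IV: 16512²·(1 − 4002/16512)·50.8/4002 = 2.622066 × 10^6.
Dept I: 8545²·(1 − 1079/8545)·76.9/1079 = 4.5467905 × 10^6.
Sum = 7.1688565 × 10^6.
SE = √(7.1688565 × 10^6) = 2677.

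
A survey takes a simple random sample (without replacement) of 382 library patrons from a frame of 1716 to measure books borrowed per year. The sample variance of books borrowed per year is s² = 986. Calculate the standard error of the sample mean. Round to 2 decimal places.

1.42

Under SRS without replacement, Var(ȳ) = (1 − f)·s²/n with f = n/N = 382/1716 = 0.22261072.
Var(ȳ) = (1 − 0.22261072)·986/382 = 0.77738928·2.5811518 = 2.0065598.
SE(ȳ) = √(2.0065598) = 1.42.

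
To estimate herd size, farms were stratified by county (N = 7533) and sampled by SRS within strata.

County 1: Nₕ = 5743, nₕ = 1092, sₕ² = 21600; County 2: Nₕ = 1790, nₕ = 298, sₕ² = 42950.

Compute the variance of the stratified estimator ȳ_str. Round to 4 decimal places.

Var(ȳ_str) = Σₕ Wₕ²(1 − fₕ)sₕ²/nₕ with Wₕ = Nₕ/N, N = 7533.
County 1: Wₕ = 0.76237887; term = 0.76237887²·(1 − 0.19014452)·21600/1092 = 9.3106571.
County 2: Wₕ = 0.23762113; term = 0.23762113²·(1 − 0.16648045)·42950/298 = 6.7831719.
Sum = 16.093829.

16.0938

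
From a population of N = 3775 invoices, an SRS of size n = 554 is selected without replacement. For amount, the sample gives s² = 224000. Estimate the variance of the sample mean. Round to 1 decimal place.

345.0

Under SRS without replacement, Var(ȳ) = (1 − f)·s²/n with f = n/N = 554/3775 = 0.14675497.
Var(ȳ) = (1 − 0.14675497)·224000/554 = 0.85324503·404.33213 = 344.99438.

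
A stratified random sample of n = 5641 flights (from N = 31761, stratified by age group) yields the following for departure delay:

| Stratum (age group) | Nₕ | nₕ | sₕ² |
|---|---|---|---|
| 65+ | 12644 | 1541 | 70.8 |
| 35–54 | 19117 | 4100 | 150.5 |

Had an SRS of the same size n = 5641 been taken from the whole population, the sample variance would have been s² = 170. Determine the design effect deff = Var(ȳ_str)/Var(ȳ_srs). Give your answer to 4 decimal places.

Var(ȳ_str) = Σ Wₕ²(1−fₕ)sₕ²/nₕ with Wₕ = Nₕ/31761:
  65+: (12644/31761)²·(1−1541/12644)·70.8/1541 = 0.0063939187
  35–54: (19117/31761)²·(1−4100/19117)·150.5/4100 = 0.010446414
  → Var(ȳ_str) = 0.016840333.
Var(ȳ_srs) = (1 − 5641/31761)·170/5641 = 0.024784024.
deff = 0.016840333 / 0.024784024 = 0.6795.

0.6795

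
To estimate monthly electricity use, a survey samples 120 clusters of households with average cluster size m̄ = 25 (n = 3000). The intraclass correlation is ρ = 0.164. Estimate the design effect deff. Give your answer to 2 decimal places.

4.94

deff = 1 + (25 − 1)·0.164 = 1 + 3.936 = 4.936.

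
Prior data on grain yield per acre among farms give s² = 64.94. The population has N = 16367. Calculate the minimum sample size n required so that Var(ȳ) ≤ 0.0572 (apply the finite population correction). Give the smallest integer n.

1062

Without fpc, n₀ = s²/D = 64.94/0.0572 = 1135.3147.
With fpc, (1 − n/N)·s²/n ≤ D requires n ≥ n₀/(1 + n₀/N) = 1135.3147/(1 + 1135.3147/16367) = 1061.6708.
Rounding up, n = 1062.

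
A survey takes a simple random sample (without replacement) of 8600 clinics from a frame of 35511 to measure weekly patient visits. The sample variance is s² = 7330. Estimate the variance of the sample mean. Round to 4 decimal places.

Under SRS without replacement, Var(ȳ) = (1 − f)·s²/n with f = n/N = 8600/35511 = 0.24217848.
Var(ȳ) = (1 − 0.24217848)·7330/8600 = 0.75782152·0.85232558 = 0.64591067.

0.6459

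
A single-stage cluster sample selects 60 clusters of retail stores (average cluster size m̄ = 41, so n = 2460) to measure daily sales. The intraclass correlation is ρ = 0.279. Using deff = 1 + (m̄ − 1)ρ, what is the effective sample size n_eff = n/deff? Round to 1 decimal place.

deff = 1 + (41 − 1)·0.279 = 1 + 11.16 = 12.16.
n_eff = 2460 / 12.16 = 202.3.

202.3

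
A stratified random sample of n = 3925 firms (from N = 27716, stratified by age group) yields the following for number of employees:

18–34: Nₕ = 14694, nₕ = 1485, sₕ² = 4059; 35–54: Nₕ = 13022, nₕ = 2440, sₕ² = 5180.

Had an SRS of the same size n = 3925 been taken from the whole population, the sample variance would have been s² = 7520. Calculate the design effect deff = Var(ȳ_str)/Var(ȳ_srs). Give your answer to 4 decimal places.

Var(ȳ_str) = Σ Wₕ²(1−fₕ)sₕ²/nₕ with Wₕ = Nₕ/27716:
  18–34: (14694/27716)²·(1−1485/14694)·4059/1485 = 0.69062368
  35–54: (13022/27716)²·(1−2440/13022)·5180/2440 = 0.38082397
  → Var(ȳ_str) = 1.0714477.
Var(ȳ_srs) = (1 − 3925/27716)·7520/3925 = 1.6446001.
deff = 1.0714477 / 1.6446001 = 0.6515.

0.6515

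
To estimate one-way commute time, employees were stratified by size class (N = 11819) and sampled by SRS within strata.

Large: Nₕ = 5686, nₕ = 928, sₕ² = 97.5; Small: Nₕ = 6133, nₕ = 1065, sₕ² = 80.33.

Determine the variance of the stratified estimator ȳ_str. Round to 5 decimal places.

Var(ȳ_str) = Σₕ Wₕ²(1 − fₕ)sₕ²/nₕ with Wₕ = Nₕ/N, N = 11819.
Large: Wₕ = 0.48108977; term = 0.48108977²·(1 − 0.16320788)·97.5/928 = 0.020348222.
Small: Wₕ = 0.51891023; term = 0.51891023²·(1 − 0.17365074)·80.33/1065 = 0.016783258.
Sum = 0.03713148.

0.03713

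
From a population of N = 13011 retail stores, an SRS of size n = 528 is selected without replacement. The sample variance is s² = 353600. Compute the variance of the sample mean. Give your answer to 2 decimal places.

642.52

Under SRS without replacement, Var(ȳ) = (1 − f)·s²/n with f = n/N = 528/13011 = 0.04058105.
Var(ȳ) = (1 − 0.04058105)·353600/528 = 0.95941895·669.69697 = 642.51997.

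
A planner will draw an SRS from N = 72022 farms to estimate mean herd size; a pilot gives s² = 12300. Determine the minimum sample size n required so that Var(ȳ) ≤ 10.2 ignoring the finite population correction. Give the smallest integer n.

Without fpc, n₀ = s²/D = 12300/10.2 = 1205.8824.
Rounding up, n = 1206.

1206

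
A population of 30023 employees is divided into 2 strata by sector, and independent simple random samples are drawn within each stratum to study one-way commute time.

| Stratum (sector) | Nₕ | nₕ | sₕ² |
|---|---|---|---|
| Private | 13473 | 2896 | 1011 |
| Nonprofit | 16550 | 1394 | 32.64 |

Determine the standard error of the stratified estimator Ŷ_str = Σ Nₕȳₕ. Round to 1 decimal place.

7458.0

Var(Ŷ_str) = Σₕ Nₕ²(1 − fₕ)sₕ²/nₕ.
Private: 13473²·(1 − 2896/13473)·1011/2896 = 4.9748434 × 10^7.
Nonprofit: 16550²·(1 − 1394/16550)·32.64/1394 = 5.8731348 × 10^6.
Sum = 5.5621569 × 10^7.
SE = √(5.5621569 × 10^7) = 7458.0.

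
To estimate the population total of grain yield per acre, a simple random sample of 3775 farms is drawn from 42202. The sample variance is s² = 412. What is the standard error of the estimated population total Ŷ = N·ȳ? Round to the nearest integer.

Var(Ŷ) = N²·Var(ȳ) = N²·(1 − n/N)·s²/n.
f = 3775/42202 = 0.08945074; Var(ȳ) = 0.91054926·412/3775 = 0.099376502.
Var(Ŷ) = 42202² · 0.099376502 = 1.7699042 × 10^8.
SE(Ŷ) = √(1.7699042 × 10^8) = 13304.

13304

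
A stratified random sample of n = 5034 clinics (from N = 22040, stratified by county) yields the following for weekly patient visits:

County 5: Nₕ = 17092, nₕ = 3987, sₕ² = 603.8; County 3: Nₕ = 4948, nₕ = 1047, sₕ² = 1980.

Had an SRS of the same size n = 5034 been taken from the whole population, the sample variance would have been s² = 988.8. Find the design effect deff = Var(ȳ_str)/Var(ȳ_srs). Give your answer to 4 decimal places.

Var(ȳ_str) = Σ Wₕ²(1−fₕ)sₕ²/nₕ with Wₕ = Nₕ/22040:
  County 5: (17092/22040)²·(1−3987/17092)·603.8/3987 = 0.069831859
  County 3: (4948/22040)²·(1−1047/4948)·1980/1047 = 0.075145152
  → Var(ȳ_str) = 0.14497701.
Var(ȳ_srs) = (1 − 5034/22040)·988.8/5034 = 0.15156043.
deff = 0.14497701 / 0.15156043 = 0.9566.

0.9566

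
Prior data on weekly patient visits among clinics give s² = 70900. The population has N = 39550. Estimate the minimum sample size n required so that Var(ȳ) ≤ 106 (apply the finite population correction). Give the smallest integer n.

658

Without fpc, n₀ = s²/D = 70900/106 = 668.8679.
With fpc, (1 − n/N)·s²/n ≤ D requires n ≥ n₀/(1 + n₀/N) = 668.8679/(1 + 668.8679/39550) = 657.7442.
Rounding up, n = 658.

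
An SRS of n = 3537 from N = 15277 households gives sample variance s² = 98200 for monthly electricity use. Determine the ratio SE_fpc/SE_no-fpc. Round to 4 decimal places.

f = n/N = 3537/15277 = 0.23152451.
SE_no-fpc = √(s²/n) = 5.2691215; SE_fpc = √((1−f)s²/n) = 4.619056.
Ratio = √(1−f) = 0.87662734.

0.8766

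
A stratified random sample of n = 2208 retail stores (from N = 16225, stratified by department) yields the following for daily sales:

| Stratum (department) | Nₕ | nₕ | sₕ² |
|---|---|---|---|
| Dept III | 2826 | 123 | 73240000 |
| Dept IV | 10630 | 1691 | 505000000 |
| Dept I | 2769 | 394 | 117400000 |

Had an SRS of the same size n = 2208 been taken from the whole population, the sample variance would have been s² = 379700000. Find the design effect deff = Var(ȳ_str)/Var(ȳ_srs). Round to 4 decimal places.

Var(ȳ_str) = Σ Wₕ²(1−fₕ)sₕ²/nₕ with Wₕ = Nₕ/16225:
  Dept III: (2826/16225)²·(1−123/2826)·73240000/123 = 17277.942
  Dept IV: (10630/16225)²·(1−1691/10630)·505000000/1691 = 107795.48
  Dept I: (2769/16225)²·(1−394/2769)·117400000/394 = 7443.703
  → Var(ȳ_str) = 132517.13.
Var(ȳ_srs) = (1 − 2208/16225)·379700000/2208 = 148563.42.
deff = 132517.13 / 148563.42 = 0.8920.

0.8920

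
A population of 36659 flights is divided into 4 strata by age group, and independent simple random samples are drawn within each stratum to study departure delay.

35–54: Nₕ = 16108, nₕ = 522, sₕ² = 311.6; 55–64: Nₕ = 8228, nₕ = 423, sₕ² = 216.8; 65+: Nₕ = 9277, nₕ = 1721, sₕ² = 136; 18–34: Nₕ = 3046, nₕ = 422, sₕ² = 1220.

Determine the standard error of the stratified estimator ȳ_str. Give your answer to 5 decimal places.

0.39664

Var(ȳ_str) = Σₕ Wₕ²(1 − fₕ)sₕ²/nₕ with Wₕ = Nₕ/N, N = 36659.
35–54: Wₕ = 0.43940097; term = 0.43940097²·(1 − 0.03240626)·311.6/522 = 0.11151724.
55–64: Wₕ = 0.22444693; term = 0.22444693²·(1 − 0.05140982)·216.8/423 = 0.024492035.
65+: Wₕ = 0.25306200; term = 0.25306200²·(1 − 0.18551256)·136/1721 = 0.0041218892.
18–34: Wₕ = 0.08309010; term = 0.08309010²·(1 − 0.13854235)·1220/422 = 0.017194117.
Sum = 0.15732528.
SE = √(0.15732528) = 0.39664.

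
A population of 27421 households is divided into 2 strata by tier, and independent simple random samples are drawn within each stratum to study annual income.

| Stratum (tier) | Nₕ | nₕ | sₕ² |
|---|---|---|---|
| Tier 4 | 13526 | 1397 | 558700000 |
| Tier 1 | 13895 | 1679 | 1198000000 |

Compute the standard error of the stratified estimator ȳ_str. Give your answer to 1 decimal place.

498.3

Var(ȳ_str) = Σₕ Wₕ²(1 − fₕ)sₕ²/nₕ with Wₕ = Nₕ/N, N = 27421.
Tier 4: Wₕ = 0.49327158; term = 0.49327158²·(1 − 0.10328257)·558700000/1397 = 87258.967.
Tier 1: Wₕ = 0.50672842; term = 0.50672842²·(1 − 0.12083483)·1198000000/1679 = 161074.62.
Sum = 248333.59.
SE = √(248333.59) = 498.3.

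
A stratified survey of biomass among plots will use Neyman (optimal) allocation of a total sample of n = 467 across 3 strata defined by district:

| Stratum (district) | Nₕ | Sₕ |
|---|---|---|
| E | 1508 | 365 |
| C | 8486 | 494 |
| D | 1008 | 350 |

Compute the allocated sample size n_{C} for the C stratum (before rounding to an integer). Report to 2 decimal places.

Neyman allocation: nₕ = n·NₕSₕ / Σⱼ NⱼSⱼ.
Σ NⱼSⱼ = 1508·365 + 8486·494 + 1008·350 = 5.095304 × 10^6.
n_{C} = 467·8486·494 / (5.095304 × 10^6) = 384.22.

384.22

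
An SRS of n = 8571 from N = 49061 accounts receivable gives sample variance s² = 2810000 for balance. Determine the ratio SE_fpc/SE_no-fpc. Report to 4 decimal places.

0.9085

f = n/N = 8571/49061 = 0.17470088.
SE_no-fpc = √(s²/n) = 18.106621; SE_fpc = √((1−f)s²/n) = 16.449136.
Ratio = √(1−f) = 0.90845975.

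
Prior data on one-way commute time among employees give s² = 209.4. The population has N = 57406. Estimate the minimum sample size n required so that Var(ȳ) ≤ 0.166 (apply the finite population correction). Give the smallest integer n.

Without fpc, n₀ = s²/D = 209.4/0.166 = 1261.4458.
With fpc, (1 − n/N)·s²/n ≤ D requires n ≥ n₀/(1 + n₀/N) = 1261.4458/(1 + 1261.4458/57406) = 1234.3227.
Rounding up, n = 1235.

1235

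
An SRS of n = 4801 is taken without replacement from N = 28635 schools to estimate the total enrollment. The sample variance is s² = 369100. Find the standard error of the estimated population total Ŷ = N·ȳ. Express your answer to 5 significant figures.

Var(Ŷ) = N²·Var(ȳ) = N²·(1 − n/N)·s²/n.
f = 4801/28635 = 0.16766195; Var(ȳ) = 0.83233805·369100/4801 = 63.989997.
Var(Ŷ) = 28635² · 63.989997 = 5.2469444 × 10^10.
SE(Ŷ) = √(5.2469444 × 10^10) = 229060.

229060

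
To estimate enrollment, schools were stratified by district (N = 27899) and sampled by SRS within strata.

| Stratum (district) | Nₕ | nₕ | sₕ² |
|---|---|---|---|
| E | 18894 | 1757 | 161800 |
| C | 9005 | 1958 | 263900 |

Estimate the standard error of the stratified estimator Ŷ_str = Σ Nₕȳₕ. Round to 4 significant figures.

195900

Var(Ŷ_str) = Σₕ Nₕ²(1 − fₕ)sₕ²/nₕ.
E: 18894²·(1 − 1757/18894)·161800/1757 = 2.9817104 × 10^10.
C: 9005²·(1 − 1958/9005)·263900/1958 = 8.5529255 × 10^9.
Sum = 3.837003 × 10^10.
SE = √(3.837003 × 10^10) = 195900.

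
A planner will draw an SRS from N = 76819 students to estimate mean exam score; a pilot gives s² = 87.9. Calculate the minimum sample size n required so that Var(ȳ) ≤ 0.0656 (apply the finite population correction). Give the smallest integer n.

Without fpc, n₀ = s²/D = 87.9/0.0656 = 1339.9390.
With fpc, (1 − n/N)·s²/n ≤ D requires n ≥ n₀/(1 + n₀/N) = 1339.9390/(1 + 1339.9390/76819) = 1316.9674.
Rounding up, n = 1317.

1317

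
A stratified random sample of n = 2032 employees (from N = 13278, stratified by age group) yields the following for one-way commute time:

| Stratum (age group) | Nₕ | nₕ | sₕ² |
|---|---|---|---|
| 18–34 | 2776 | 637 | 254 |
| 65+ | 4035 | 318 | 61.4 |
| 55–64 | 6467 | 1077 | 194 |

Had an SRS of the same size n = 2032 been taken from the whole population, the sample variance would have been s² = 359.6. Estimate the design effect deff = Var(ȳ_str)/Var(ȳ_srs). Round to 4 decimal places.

0.4368

Var(ȳ_str) = Σ Wₕ²(1−fₕ)sₕ²/nₕ with Wₕ = Nₕ/13278:
  18–34: (2776/13278)²·(1−637/2776)·254/637 = 0.01342948
  65+: (4035/13278)²·(1−318/4035)·61.4/318 = 0.016425251
  55–64: (6467/13278)²·(1−1077/6467)·194/1077 = 0.035613309
  → Var(ȳ_str) = 0.06546804.
Var(ȳ_srs) = (1 − 2032/13278)·359.6/2032 = 0.14988611.
deff = 0.06546804 / 0.14988611 = 0.4368.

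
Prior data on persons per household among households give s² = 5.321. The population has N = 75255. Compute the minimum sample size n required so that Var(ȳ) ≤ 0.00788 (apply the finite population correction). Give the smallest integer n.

670

Without fpc, n₀ = s²/D = 5.321/0.00788 = 675.2538.
With fpc, (1 − n/N)·s²/n ≤ D requires n ≥ n₀/(1 + n₀/N) = 675.2538/(1 + 675.2538/75255) = 669.2487.
Rounding up, n = 670.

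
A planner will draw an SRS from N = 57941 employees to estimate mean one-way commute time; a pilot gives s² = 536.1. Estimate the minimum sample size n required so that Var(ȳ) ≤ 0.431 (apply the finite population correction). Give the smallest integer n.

1218

Without fpc, n₀ = s²/D = 536.1/0.431 = 1243.8515.
With fpc, (1 − n/N)·s²/n ≤ D requires n ≥ n₀/(1 + n₀/N) = 1243.8515/(1 + 1243.8515/57941) = 1217.7102.
Rounding up, n = 1218.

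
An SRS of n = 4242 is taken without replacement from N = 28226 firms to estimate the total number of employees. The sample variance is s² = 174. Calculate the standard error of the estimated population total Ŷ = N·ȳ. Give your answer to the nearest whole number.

Var(Ŷ) = N²·Var(ȳ) = N²·(1 − n/N)·s²/n.
f = 4242/28226 = 0.15028697; Var(ȳ) = 0.84971303·174/4242 = 0.034853858.
Var(Ŷ) = 28226² · 0.034853858 = 2.7768315 × 10^7.
SE(Ŷ) = √(2.7768315 × 10^7) = 5270.

5270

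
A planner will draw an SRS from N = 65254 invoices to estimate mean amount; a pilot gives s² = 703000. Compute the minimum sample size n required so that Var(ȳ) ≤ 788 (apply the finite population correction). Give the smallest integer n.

Without fpc, n₀ = s²/D = 703000/788 = 892.1320.
With fpc, (1 − n/N)·s²/n ≤ D requires n ≥ n₀/(1 + n₀/N) = 892.1320/(1 + 892.1320/65254) = 880.0996.
Rounding up, n = 881.

881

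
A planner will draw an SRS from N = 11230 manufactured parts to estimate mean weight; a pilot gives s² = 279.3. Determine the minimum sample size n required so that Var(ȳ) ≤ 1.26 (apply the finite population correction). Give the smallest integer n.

Without fpc, n₀ = s²/D = 279.3/1.26 = 221.6667.
With fpc, (1 − n/N)·s²/n ≤ D requires n ≥ n₀/(1 + n₀/N) = 221.6667/(1 + 221.6667/11230) = 217.3760.
Rounding up, n = 218.

218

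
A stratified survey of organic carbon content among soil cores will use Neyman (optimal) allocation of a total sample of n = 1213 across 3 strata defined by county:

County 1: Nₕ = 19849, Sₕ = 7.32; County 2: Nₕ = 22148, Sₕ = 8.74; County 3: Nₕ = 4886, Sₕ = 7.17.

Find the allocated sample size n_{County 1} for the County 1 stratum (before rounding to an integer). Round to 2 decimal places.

471.36

Neyman allocation: nₕ = n·NₕSₕ / Σⱼ NⱼSⱼ.
Σ NⱼSⱼ = 19849·7.32 + 22148·8.74 + 4886·7.17 = 373900.82.
n_{County 1} = 1213·19849·7.32 / 373900.82 = 471.36.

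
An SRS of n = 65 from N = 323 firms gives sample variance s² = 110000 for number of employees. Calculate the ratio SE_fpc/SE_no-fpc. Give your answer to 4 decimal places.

0.8937

f = n/N = 65/323 = 0.20123839.
SE_no-fpc = √(s²/n) = 41.137668; SE_fpc = √((1−f)s²/n) = 36.766159.
Ratio = √(1−f) = 0.89373464.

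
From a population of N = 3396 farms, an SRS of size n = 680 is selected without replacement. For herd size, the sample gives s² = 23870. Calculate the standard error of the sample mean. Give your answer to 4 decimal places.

Under SRS without replacement, Var(ȳ) = (1 − f)·s²/n with f = n/N = 680/3396 = 0.20023557.
Var(ȳ) = (1 − 0.20023557)·23870/680 = 0.79976443·35.102941 = 28.074084.
SE(ȳ) = √(28.074084) = 5.2985.

5.2985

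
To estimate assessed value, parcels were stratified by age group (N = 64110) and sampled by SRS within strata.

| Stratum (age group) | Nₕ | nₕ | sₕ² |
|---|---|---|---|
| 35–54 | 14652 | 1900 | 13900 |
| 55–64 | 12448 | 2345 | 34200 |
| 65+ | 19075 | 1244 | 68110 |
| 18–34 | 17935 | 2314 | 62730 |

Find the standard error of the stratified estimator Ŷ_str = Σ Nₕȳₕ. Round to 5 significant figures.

Var(Ŷ_str) = Σₕ Nₕ²(1 − fₕ)sₕ²/nₕ.
35–54: 14652²·(1 − 1900/14652)·13900/1900 = 1.366899 × 10^9.
55–64: 12448²·(1 − 2345/12448)·34200/2345 = 1.834143 × 10^9.
65+: 19075²·(1 − 1244/19075)·68110/1244 = 1.862219 × 10^10.
18–34: 17935²·(1 − 2314/17935)·62730/2314 = 7.5949015 × 10^9.
Sum = 2.9418134 × 10^10.
SE = √(2.9418134 × 10^10) = 171520.

171520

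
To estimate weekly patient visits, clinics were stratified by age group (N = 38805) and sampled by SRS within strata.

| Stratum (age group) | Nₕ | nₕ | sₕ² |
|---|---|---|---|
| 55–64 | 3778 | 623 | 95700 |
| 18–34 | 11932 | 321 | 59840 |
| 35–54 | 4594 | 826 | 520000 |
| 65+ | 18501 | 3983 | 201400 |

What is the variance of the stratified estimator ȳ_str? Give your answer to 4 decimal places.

Var(ȳ_str) = Σₕ Wₕ²(1 − fₕ)sₕ²/nₕ with Wₕ = Nₕ/N, N = 38805.
55–64: Wₕ = 0.09735859; term = 0.09735859²·(1 − 0.16490206)·95700/623 = 1.2159335.
18–34: Wₕ = 0.30748615; term = 0.30748615²·(1 − 0.02690245)·59840/321 = 17.151182.
35–54: Wₕ = 0.11838681; term = 0.11838681²·(1 − 0.17979974)·520000/826 = 7.2368539.
65+: Wₕ = 0.47676846; term = 0.47676846²·(1 − 0.21528566)·201400/3983 = 9.0193612.
Sum = 34.623331.

34.6233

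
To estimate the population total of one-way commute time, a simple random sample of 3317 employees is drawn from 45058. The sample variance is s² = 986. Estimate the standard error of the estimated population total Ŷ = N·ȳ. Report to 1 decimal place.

Var(Ŷ) = N²·Var(ȳ) = N²·(1 − n/N)·s²/n.
f = 3317/45058 = 0.07361623; Var(ȳ) = 0.92638377·986/3317 = 0.27537365.
Var(Ŷ) = 45058² · 0.27537365 = 5.5907002 × 10^8.
SE(Ŷ) = √(5.5907002 × 10^8) = 23644.7.

23644.7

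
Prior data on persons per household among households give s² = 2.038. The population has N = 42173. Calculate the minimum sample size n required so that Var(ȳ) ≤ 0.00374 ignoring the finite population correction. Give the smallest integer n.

Without fpc, n₀ = s²/D = 2.038/0.00374 = 544.9198.
Rounding up, n = 545.

545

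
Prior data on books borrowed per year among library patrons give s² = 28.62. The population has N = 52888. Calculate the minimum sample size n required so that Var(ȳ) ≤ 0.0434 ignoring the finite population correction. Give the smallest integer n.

660

Without fpc, n₀ = s²/D = 28.62/0.0434 = 659.4470.
Rounding up, n = 660.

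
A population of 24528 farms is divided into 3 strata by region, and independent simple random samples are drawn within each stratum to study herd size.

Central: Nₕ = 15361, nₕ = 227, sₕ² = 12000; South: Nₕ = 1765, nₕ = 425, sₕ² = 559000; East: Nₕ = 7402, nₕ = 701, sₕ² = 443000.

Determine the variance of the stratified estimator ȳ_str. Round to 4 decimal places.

Var(ȳ_str) = Σₕ Wₕ²(1 − fₕ)sₕ²/nₕ with Wₕ = Nₕ/N, N = 24528.
Central: Wₕ = 0.62626386; term = 0.62626386²·(1 − 0.01477768)·12000/227 = 20.426988.
South: Wₕ = 0.07195858; term = 0.07195858²·(1 − 0.24079320)·559000/425 = 5.1706854.
East: Wₕ = 0.30177756; term = 0.30177756²·(1 − 0.09470413)·443000/701 = 52.101489.
Sum = 77.699162.

77.6992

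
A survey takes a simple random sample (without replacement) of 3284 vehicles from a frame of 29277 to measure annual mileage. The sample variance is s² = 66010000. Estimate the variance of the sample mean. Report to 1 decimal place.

17845.8

Under SRS without replacement, Var(ȳ) = (1 − f)·s²/n with f = n/N = 3284/29277 = 0.11216996.
Var(ȳ) = (1 − 0.11216996)·66010000/3284 = 0.88783004·20100.487 = 17845.816.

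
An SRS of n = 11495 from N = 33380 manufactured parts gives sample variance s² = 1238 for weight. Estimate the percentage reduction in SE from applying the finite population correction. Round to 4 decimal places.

f = n/N = 11495/33380 = 0.34436788.
SE_no-fpc = √(s²/n) = 0.32817526; SE_fpc = √((1−f)s²/n) = 0.26572716.
Ratio = √(1−f) = 0.80971113. Reduction = 100·(1 − 0.80971113) = 19.0289%.

19.0289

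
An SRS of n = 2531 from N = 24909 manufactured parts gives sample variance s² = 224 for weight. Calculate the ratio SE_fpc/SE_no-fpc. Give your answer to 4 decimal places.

f = n/N = 2531/24909 = 0.10160986.
SE_no-fpc = √(s²/n) = 0.29749381; SE_fpc = √((1−f)s²/n) = 0.28197488.
Ratio = √(1−f) = 0.94783445.

0.9478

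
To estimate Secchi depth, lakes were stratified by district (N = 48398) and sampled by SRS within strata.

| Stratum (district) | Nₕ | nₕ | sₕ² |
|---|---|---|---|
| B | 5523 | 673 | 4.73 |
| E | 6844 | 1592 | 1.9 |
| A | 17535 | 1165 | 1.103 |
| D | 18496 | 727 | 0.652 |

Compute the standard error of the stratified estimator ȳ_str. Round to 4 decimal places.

Var(ȳ_str) = Σₕ Wₕ²(1 − fₕ)sₕ²/nₕ with Wₕ = Nₕ/N, N = 48398.
B: Wₕ = 0.11411629; term = 0.11411629²·(1 − 0.12185406)·4.73/673 = 8.0372602 × 10^-5.
E: Wₕ = 0.14141080; term = 0.14141080²·(1 − 0.23261251)·1.9/1592 = 1.8314304 × 10^-5.
A: Wₕ = 0.36230836; term = 0.36230836²·(1 − 0.06643855)·1.103/1165 = 1.1602437 × 10^-4.
D: Wₕ = 0.38216455; term = 0.38216455²·(1 − 0.03930580)·0.652/727 = 1.2583434 × 10^-4.
Sum = 3.4054562 × 10^-4.
SE = √(3.4054562 × 10^-4) = 0.0185.

0.0185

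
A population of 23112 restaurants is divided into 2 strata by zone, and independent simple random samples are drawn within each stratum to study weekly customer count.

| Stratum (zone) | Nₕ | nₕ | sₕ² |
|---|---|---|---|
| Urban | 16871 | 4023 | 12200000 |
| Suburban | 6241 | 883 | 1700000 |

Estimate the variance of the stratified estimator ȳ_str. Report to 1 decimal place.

Var(ȳ_str) = Σₕ Wₕ²(1 − fₕ)sₕ²/nₕ with Wₕ = Nₕ/N, N = 23112.
Urban: Wₕ = 0.72996712; term = 0.72996712²·(1 − 0.23845652)·12200000/4023 = 1230.5835.
Suburban: Wₕ = 0.27003288; term = 0.27003288²·(1 − 0.14148374)·1700000/883 = 120.52303.
Sum = 1351.1065.

1351.1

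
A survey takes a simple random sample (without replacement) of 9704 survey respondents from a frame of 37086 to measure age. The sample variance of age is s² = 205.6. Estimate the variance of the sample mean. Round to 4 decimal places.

0.0156

Under SRS without replacement, Var(ȳ) = (1 − f)·s²/n with f = n/N = 9704/37086 = 0.26166208.
Var(ȳ) = (1 − 0.26166208)·205.6/9704 = 0.73833792·0.021187139 = 0.015643268.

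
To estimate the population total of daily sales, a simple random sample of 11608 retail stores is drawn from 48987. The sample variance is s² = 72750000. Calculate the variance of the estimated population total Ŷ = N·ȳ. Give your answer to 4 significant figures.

Var(Ŷ) = N²·Var(ȳ) = N²·(1 − n/N)·s²/n.
f = 11608/48987 = 0.23696083; Var(ȳ) = 0.76303917·72750000/11608 = 4782.1416.
Var(Ŷ) = 48987² · 4782.1416 = 1.147583 × 10^13.

1.148 × 10^13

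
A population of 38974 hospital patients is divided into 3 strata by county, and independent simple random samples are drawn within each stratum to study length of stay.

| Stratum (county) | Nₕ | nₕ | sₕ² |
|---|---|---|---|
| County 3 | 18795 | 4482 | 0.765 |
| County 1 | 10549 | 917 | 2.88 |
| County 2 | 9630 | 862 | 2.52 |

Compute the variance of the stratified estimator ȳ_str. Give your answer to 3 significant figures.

Var(ȳ_str) = Σₕ Wₕ²(1 − fₕ)sₕ²/nₕ with Wₕ = Nₕ/N, N = 38974.
County 3: Wₕ = 0.48224457; term = 0.48224457²·(1 − 0.23846768)·0.765/4482 = 3.0228223 × 10^-5.
County 1: Wₕ = 0.27066762; term = 0.27066762²·(1 − 0.08692767)·2.88/917 = 2.1008786 × 10^-4.
County 2: Wₕ = 0.24708780; term = 0.24708780²·(1 − 0.08951194)·2.52/862 = 1.6250628 × 10^-4.
Sum = 4.0282236 × 10^-4.

4.03 × 10^-4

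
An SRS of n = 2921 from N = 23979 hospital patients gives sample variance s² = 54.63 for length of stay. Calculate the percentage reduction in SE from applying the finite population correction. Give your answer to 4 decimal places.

f = n/N = 2921/23979 = 0.12181492.
SE_no-fpc = √(s²/n) = 0.13675708; SE_fpc = √((1−f)s²/n) = 0.12815715.
Ratio = √(1−f) = 0.93711530. Reduction = 100·(1 − 0.93711530) = 6.2885%.

6.2885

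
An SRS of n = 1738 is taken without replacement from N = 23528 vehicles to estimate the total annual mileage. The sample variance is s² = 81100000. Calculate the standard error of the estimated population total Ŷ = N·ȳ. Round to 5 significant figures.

Var(Ŷ) = N²·Var(ȳ) = N²·(1 − n/N)·s²/n.
f = 1738/23528 = 0.07386943; Var(ȳ) = 0.92613057·81100000/1738 = 43215.874.
Var(Ŷ) = 23528² · 43215.874 = 2.3922872 × 10^13.
SE(Ŷ) = √(2.3922872 × 10^13) = 4.8911 × 10^6.

4.8911 × 10^6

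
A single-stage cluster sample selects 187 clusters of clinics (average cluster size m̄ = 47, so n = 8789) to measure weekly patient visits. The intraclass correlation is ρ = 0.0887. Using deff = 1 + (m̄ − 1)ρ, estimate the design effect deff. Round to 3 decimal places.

deff = 1 + (47 − 1)·0.0887 = 1 + 4.0802 = 5.0802.

5.080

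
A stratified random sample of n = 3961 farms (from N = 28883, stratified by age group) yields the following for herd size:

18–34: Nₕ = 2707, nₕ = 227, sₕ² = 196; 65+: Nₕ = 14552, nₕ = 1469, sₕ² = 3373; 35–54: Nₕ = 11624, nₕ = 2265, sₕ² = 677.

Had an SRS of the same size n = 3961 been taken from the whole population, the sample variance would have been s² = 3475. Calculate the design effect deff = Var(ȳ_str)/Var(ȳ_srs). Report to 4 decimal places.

Var(ȳ_str) = Σ Wₕ²(1−fₕ)sₕ²/nₕ with Wₕ = Nₕ/28883:
  18–34: (2707/28883)²·(1−227/2707)·196/227 = 0.0069484118
  65+: (14552/28883)²·(1−1469/14552)·3373/1469 = 0.52401048
  35–54: (11624/28883)²·(1−2265/11624)·677/2265 = 0.038978122
  → Var(ȳ_str) = 0.56993701.
Var(ȳ_srs) = (1 − 3961/28883)·3475/3961 = 0.75699072.
deff = 0.56993701 / 0.75699072 = 0.7529.

0.7529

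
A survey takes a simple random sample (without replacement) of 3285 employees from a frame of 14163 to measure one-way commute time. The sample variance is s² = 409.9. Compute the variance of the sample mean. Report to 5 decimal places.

0.09584

Under SRS without replacement, Var(ȳ) = (1 − f)·s²/n with f = n/N = 3285/14163 = 0.23194239.
Var(ȳ) = (1 − 0.23194239)·409.9/3285 = 0.76805761·0.1247793 = 0.095837691.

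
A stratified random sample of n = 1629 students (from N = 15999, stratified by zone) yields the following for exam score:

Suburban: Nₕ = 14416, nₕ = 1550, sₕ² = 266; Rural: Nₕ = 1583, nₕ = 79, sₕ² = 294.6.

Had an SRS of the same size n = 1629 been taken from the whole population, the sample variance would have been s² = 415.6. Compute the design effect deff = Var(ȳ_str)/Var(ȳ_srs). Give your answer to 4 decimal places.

Var(ȳ_str) = Σ Wₕ²(1−fₕ)sₕ²/nₕ with Wₕ = Nₕ/15999:
  Suburban: (14416/15999)²·(1−1550/14416)·266/1550 = 0.12435194
  Rural: (1583/15999)²·(1−79/1583)·294.6/79 = 0.034685561
  → Var(ȳ_str) = 0.1590375.
Var(ȳ_srs) = (1 − 1629/15999)·415.6/1629 = 0.22914922.
deff = 0.1590375 / 0.22914922 = 0.6940.

0.6940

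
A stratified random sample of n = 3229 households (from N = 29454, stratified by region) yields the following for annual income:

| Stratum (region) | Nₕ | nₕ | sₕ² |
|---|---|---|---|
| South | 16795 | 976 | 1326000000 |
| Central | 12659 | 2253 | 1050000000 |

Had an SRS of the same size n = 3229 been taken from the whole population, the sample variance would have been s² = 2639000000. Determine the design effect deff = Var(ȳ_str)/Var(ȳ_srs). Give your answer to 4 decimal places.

Var(ȳ_str) = Σ Wₕ²(1−fₕ)sₕ²/nₕ with Wₕ = Nₕ/29454:
  South: (16795/29454)²·(1−976/16795)·1326000000/976 = 416067.87
  Central: (12659/29454)²·(1−2253/12659)·1050000000/2253 = 70765.693
  → Var(ȳ_str) = 486833.56.
Var(ȳ_srs) = (1 − 3229/29454)·2639000000/3229 = 727683.55.
deff = 486833.56 / 727683.55 = 0.6690.

0.6690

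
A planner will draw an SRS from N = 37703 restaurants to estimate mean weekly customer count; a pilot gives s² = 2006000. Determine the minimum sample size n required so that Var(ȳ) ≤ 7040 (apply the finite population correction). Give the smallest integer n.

Without fpc, n₀ = s²/D = 2006000/7040 = 284.9432.
With fpc, (1 − n/N)·s²/n ≤ D requires n ≥ n₀/(1 + n₀/N) = 284.9432/(1 + 284.9432/37703) = 282.8059.
Rounding up, n = 283.

283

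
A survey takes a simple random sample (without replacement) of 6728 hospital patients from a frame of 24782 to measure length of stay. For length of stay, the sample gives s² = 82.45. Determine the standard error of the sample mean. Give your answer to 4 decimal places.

Under SRS without replacement, Var(ȳ) = (1 − f)·s²/n with f = n/N = 6728/24782 = 0.27148737.
Var(ȳ) = (1 − 0.27148737)·82.45/6728 = 0.72851263·0.012254756 = 0.0089277447.
SE(ȳ) = √(0.0089277447) = 0.0945.

0.0945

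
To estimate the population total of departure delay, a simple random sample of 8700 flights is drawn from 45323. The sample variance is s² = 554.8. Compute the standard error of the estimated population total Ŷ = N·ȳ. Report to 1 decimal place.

10288.3

Var(Ŷ) = N²·Var(ȳ) = N²·(1 − n/N)·s²/n.
f = 8700/45323 = 0.19195552; Var(ȳ) = 0.80804448·554.8/8700 = 0.051529089.
Var(Ŷ) = 45323² · 0.051529089 = 1.0584973 × 10^8.
SE(Ŷ) = √(1.0584973 × 10^8) = 10288.3.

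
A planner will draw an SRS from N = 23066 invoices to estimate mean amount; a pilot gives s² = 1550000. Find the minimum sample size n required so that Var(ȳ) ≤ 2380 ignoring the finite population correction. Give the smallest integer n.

Without fpc, n₀ = s²/D = 1550000/2380 = 651.2605.
Rounding up, n = 652.

652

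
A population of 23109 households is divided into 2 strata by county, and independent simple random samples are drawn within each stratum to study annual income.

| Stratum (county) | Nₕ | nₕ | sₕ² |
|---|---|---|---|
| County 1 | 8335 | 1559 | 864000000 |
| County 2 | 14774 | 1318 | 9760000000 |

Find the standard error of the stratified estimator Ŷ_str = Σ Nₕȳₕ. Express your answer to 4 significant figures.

3.877 × 10^7

Var(Ŷ_str) = Σₕ Nₕ²(1 − fₕ)sₕ²/nₕ.
County 1: 8335²·(1 − 1559/8335)·864000000/1559 = 3.1300165 × 10^13.
County 2: 14774²·(1 − 1318/14774)·9760000000/1318 = 1.4721379 × 10^15.
Sum = 1.5034381 × 10^15.
SE = √(1.5034381 × 10^15) = 3.877 × 10^7.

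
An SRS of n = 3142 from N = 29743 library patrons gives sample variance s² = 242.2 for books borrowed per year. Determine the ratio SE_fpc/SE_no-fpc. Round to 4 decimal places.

0.9457

f = n/N = 3142/29743 = 0.10563830.
SE_no-fpc = √(s²/n) = 0.27764124; SE_fpc = √((1−f)s²/n) = 0.26256726.
Ratio = √(1−f) = 0.94570698.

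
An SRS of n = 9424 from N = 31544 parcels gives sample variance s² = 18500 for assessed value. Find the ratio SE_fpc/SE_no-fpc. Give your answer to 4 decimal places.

0.8374

f = n/N = 9424/31544 = 0.29875729.
SE_no-fpc = √(s²/n) = 1.4010971; SE_fpc = √((1−f)s²/n) = 1.173282.
Ratio = √(1−f) = 0.83740236.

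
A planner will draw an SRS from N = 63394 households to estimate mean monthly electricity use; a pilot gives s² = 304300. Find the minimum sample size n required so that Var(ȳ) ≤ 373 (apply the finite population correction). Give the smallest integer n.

Without fpc, n₀ = s²/D = 304300/373 = 815.8177.
With fpc, (1 − n/N)·s²/n ≤ D requires n ≥ n₀/(1 + n₀/N) = 815.8177/(1 + 815.8177/63394) = 805.4523.
Rounding up, n = 806.

806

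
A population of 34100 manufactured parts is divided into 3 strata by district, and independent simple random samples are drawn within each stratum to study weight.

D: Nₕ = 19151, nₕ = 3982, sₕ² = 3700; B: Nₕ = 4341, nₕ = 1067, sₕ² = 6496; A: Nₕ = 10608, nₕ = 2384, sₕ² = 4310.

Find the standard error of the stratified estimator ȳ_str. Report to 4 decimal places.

0.6650

Var(ȳ_str) = Σₕ Wₕ²(1 − fₕ)sₕ²/nₕ with Wₕ = Nₕ/N, N = 34100.
D: Wₕ = 0.56161290; term = 0.56161290²·(1 − 0.20792648)·3700/3982 = 0.23213473.
B: Wₕ = 0.12730205; term = 0.12730205²·(1 − 0.24579590)·6496/1067 = 0.074411713.
A: Wₕ = 0.31108504; term = 0.31108504²·(1 − 0.22473605)·4310/2384 = 0.13563722.
Sum = 0.44218366.
SE = √(0.44218366) = 0.6650.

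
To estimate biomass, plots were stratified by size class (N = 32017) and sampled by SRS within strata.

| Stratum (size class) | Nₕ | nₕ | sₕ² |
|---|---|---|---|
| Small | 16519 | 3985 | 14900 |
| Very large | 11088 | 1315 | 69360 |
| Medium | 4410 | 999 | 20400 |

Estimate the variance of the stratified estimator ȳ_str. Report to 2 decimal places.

Var(ȳ_str) = Σₕ Wₕ²(1 − fₕ)sₕ²/nₕ with Wₕ = Nₕ/N, N = 32017.
Small: Wₕ = 0.51594465; term = 0.51594465²·(1 − 0.24123736)·14900/3985 = 0.75521414.
Very large: Wₕ = 0.34631602; term = 0.34631602²·(1 − 0.11859668)·69360/1315 = 5.5757485.
Medium: Wₕ = 0.13773933; term = 0.13773933²·(1 − 0.22653061)·20400/999 = 0.29965651.
Sum = 6.6306192.

6.63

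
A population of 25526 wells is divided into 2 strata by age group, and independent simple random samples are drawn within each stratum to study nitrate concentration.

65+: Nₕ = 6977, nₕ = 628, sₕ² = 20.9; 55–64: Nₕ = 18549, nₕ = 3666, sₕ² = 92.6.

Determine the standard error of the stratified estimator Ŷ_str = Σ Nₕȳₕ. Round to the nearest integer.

2906

Var(Ŷ_str) = Σₕ Nₕ²(1 − fₕ)sₕ²/nₕ.
65+: 6977²·(1 − 628/6977)·20.9/628 = 1.4742145 × 10^6.
55–64: 18549²·(1 − 3666/18549)·92.6/3666 = 6.9731581 × 10^6.
Sum = 8.4473726 × 10^6.
SE = √(8.4473726 × 10^6) = 2906.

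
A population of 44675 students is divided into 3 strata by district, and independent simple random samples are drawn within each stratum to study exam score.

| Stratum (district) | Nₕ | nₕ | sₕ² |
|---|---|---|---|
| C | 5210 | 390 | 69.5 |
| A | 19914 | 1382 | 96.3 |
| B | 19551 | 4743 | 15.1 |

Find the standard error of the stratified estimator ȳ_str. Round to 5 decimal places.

Var(ȳ_str) = Σₕ Wₕ²(1 − fₕ)sₕ²/nₕ with Wₕ = Nₕ/N, N = 44675.
C: Wₕ = 0.11662003; term = 0.11662003²·(1 − 0.07485605)·69.5/390 = 0.0022422077.
A: Wₕ = 0.44575266; term = 0.44575266²·(1 − 0.06939841)·96.3/1382 = 0.01288457.
B: Wₕ = 0.43762731; term = 0.43762731²·(1 − 0.24259629)·15.1/4743 = 4.6180654 × 10^-4.
Sum = 0.015588584.
SE = √(0.015588584) = 0.12485.

0.12485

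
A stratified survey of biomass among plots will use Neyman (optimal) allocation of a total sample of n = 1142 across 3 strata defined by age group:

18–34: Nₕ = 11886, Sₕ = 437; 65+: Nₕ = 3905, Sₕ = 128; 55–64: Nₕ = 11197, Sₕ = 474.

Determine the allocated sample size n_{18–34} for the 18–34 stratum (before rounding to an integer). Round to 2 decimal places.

539.18

Neyman allocation: nₕ = n·NₕSₕ / Σⱼ NⱼSⱼ.
Σ NⱼSⱼ = 11886·437 + 3905·128 + 11197·474 = 1.10014 × 10^7.
n_{18–34} = 1142·11886·437 / (1.10014 × 10^7) = 539.18.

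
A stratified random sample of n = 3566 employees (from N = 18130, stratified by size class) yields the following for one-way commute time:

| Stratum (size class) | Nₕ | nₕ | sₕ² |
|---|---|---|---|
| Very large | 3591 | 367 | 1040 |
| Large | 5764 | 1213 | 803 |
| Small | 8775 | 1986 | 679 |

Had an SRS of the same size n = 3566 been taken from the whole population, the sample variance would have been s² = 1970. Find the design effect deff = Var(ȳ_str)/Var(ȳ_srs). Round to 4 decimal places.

0.4836

Var(ȳ_str) = Σ Wₕ²(1−fₕ)sₕ²/nₕ with Wₕ = Nₕ/18130:
  Very large: (3591/18130)²·(1−367/3591)·1040/367 = 0.09981185
  Large: (5764/18130)²·(1−1213/5764)·803/1213 = 0.052831135
  Small: (8775/18130)²·(1−1986/8775)·679/1986 = 0.0619652
  → Var(ȳ_str) = 0.21460819.
Var(ȳ_srs) = (1 − 3566/18130)·1970/3566 = 0.44378003.
deff = 0.21460819 / 0.44378003 = 0.4836.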